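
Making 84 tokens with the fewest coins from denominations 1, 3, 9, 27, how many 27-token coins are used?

3

84 − 3×27→3 − 1×3→0
Count of 27: 3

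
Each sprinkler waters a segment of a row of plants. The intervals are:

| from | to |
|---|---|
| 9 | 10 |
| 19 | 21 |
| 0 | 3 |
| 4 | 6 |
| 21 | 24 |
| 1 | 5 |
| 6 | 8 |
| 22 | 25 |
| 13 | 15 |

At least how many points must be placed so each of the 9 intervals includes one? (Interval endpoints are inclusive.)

Sort by right endpoint; whenever an interval is uncovered, place a point at its right end.
Sorted: [0,3] [1,5] [4,6] [6,8] [9,10] [13,15] [19,21] [21,24] [22,25]
{[0,3],[1,5]} hit by 3; {[4,6],[6,8]} hit by 6; {[9,10]} hit by 10; {[13,15]} hit by 15; {[19,21],[21,24]} hit by 21; {[22,25]} hit by 25.
Points: 3, 6, 10, 15, 21, 25 (6 total).

6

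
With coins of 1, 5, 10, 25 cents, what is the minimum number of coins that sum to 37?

4

Use the largest denomination that fits, subtract, and repeat.
37 = 1×25 + 1×10 + 2×1
Total coins = 1 + 1 + 2 = 4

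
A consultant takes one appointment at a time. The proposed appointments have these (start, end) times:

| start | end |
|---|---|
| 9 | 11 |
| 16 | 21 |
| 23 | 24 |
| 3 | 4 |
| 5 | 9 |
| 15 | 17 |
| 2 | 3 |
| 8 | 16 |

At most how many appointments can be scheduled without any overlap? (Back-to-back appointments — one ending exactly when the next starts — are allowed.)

Sorted by end: (2,3)  (3,4)  (5,9)  (9,11)  (8,16)  (15,17)  (16,21)  (23,24)
take (2,3); take (3,4); take (5,9); take (9,11); take (15,17); skip (16,21); take (23,24).
Selected 6 appointments.

6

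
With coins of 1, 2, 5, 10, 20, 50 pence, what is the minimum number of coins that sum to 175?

5

Use the largest denomination that fits, subtract, and repeat.
175 − 3×50→25 − 1×20→5 − 1×5→0
Total coins = 3 + 1 + 1 = 5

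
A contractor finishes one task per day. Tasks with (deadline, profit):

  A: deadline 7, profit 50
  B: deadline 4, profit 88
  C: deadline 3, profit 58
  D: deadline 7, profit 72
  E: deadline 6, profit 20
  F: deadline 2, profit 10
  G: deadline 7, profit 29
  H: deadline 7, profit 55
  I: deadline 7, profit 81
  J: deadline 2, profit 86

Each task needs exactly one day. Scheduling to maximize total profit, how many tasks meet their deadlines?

Profit order: B=88 J=86 I=81 D=72 C=58 H=55 A=50 G=29 E=20 F=10
Assign: B→slot 4, J→slot 2, I→slot 7, D→slot 6, C→slot 3, H→slot 5, A→slot 1, G skipped, E skipped, F skipped.
Slots: [1:A] [2:J] [3:C] [4:B] [5:H] [6:D] [7:I]
7 of 10 scheduled.

7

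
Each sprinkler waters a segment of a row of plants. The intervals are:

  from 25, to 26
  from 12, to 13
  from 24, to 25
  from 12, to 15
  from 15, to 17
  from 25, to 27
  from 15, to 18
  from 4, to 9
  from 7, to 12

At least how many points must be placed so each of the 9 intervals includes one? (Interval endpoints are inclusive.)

4

Process intervals by earliest right end; each time one isn't hit yet, stab at its right endpoint.
Sorted: [4,9] [7,12] [12,13] [12,15] [15,17] [15,18] [24,25] [25,26] [25,27]
{[4,9],[7,12]} hit by 9; {[12,13],[12,15]} hit by 13; {[15,17],[15,18]} hit by 17; {[24,25],[25,26],[25,27]} hit by 25.
Points: 9, 13, 17, 25 (4 total).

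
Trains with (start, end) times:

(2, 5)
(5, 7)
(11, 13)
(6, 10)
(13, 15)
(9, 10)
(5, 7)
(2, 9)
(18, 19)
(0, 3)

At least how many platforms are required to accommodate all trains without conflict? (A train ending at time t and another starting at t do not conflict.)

4

Events (time:±→running): 0:+→1 2:+→2 2:+→3 3:-→2 5:-→1 5:+→2 5:+→3 6:+→4 … peak 4.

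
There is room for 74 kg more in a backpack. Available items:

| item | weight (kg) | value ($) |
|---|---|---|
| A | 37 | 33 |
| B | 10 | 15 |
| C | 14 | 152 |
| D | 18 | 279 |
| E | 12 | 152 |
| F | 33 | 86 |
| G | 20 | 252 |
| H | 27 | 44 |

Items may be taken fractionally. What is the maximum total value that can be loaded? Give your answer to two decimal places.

861.06

Sort by value per unit weight and fill in that order.
Ratios (sorted): D 15.50, E 12.67, G 12.60, C 10.86, F 2.61, H 1.63, B 1.50, A 0.89
take D (18 @ 279); take E (12 @ 152); take G (20 @ 252); take C (14 @ 152); take 10/33 of F → 26.06. Capacity used 74/74.
Total value = 861.06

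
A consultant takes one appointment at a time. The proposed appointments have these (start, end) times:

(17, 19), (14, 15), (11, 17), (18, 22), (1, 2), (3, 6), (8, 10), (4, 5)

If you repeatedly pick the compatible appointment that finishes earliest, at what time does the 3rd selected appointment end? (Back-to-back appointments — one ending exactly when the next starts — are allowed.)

By end time: (1,2), (4,5), (3,6), (8,10), (14,15), (11,17), (17,19), (18,22).
Pick (1,2); next start ≥ 2 → (4,5); next start ≥ 5 → (8,10); next start ≥ 10 → (14,15); next start ≥ 15 → (17,19).
Selected: (1,2) (4,5) (8,10) (14,15) (17,19)

10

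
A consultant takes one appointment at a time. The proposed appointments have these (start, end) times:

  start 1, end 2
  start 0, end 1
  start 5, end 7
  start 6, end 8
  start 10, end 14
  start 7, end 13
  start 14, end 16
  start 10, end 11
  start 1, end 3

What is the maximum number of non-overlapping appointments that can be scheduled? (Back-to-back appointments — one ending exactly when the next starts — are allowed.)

5

Sort by end time and greedily take each interval whose start is ≥ the last chosen end.
By end time: (0,1), (1,2), (1,3), (5,7), (6,8), (10,11), (7,13), (10,14), (14,16).
Pick (0,1); next start ≥ 1 → (1,2); next start ≥ 2 → (5,7); next start ≥ 7 → (10,11); next start ≥ 11 → (14,16).
Selected 5 appointments.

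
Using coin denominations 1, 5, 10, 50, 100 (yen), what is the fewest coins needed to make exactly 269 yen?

9

Use the largest denomination that fits, subtract, and repeat.
269 − 2×100→69 − 1×50→19 − 1×10→9 − 1×5→4 − 4×1→0
Total coins = 2 + 1 + 1 + 1 + 4 = 9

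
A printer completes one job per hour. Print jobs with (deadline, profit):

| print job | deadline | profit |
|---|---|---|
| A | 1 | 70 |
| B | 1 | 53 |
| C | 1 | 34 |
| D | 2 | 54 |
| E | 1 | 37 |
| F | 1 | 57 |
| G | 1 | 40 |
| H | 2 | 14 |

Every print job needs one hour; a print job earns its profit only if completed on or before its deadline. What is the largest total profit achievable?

124

Take jobs in profit order; each goes to the latest open slot no later than its deadline.
Profit order: A=70 F=57 D=54 B=53 G=40 E=37 C=34 H=14
Assign: A→slot 1, F skipped, D→slot 2, B skipped, G skipped, E skipped, C skipped, H skipped.
Slots: [1:A] [2:D]
Profit = 70 + 54 = 124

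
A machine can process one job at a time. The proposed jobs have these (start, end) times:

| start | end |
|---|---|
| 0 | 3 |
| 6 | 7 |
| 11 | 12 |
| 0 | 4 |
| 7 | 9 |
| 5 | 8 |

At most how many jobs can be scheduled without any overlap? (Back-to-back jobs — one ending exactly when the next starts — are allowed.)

Sort by end time and greedily take each interval whose start is ≥ the last chosen end.
By end time: (0,3), (0,4), (6,7), (5,8), (7,9), (11,12).
Pick (0,3); next start ≥ 3 → (6,7); next start ≥ 7 → (7,9); next start ≥ 9 → (11,12).
Selected 4 jobs.

4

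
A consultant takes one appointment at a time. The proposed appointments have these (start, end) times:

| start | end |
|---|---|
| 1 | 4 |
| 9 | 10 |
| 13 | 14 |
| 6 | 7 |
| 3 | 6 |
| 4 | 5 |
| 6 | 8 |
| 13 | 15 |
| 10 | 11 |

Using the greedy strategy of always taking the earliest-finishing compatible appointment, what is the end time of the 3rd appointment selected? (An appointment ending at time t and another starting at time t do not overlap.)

7

Sorted by end: (1,4)  (4,5)  (3,6)  (6,7)  (6,8)  (9,10)  (10,11)  (13,14)  (13,15)
take (1,4); take (4,5); skip (3,6); take (6,7); take (9,10); take (10,11); take (13,14).
Selected: (1,4) (4,5) (6,7) (9,10) (10,11) (13,14)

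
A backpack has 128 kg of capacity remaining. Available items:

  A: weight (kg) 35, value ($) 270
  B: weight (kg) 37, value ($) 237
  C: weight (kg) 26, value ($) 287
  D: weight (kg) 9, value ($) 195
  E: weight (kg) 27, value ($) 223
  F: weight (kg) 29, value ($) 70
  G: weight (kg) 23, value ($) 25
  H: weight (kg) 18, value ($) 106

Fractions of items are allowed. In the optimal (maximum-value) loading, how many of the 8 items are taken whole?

Order: D (195/9=21.67) > C (287/26=11.04) > E (223/27=8.26) > A (270/35=7.71) > B (237/37=6.41) > H (106/18=5.89) > F (70/29=2.41) > G (25/23=1.09)
Fill: take D (9 @ 195) → take C (26 @ 287) → take E (27 @ 223) → take A (35 @ 270) → take 31/37 of B → 198.57; 128/128 used.
4 item(s) taken whole; one partial (take 31/37 of B).

4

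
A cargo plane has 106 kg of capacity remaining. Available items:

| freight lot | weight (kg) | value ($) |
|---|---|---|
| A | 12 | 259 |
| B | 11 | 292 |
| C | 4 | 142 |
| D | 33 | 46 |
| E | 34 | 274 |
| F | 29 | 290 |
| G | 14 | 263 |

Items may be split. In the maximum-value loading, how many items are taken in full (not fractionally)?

Ratios (sorted): C 35.50, B 26.55, A 21.58, G 18.79, F 10.00, E 8.06, D 1.39
take C (4 @ 142); take B (11 @ 292); take A (12 @ 259); take G (14 @ 263); take F (29 @ 290); take E (34 @ 274); take 2/33 of D → 2.79. Capacity used 106/106.
6 item(s) taken whole; one partial (take 2/33 of D).

6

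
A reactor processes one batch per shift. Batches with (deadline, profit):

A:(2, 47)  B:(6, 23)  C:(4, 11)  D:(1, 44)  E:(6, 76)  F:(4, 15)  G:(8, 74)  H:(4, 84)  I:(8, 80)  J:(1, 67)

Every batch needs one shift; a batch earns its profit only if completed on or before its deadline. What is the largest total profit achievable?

Sort by profit descending; place each in the latest free slot ≤ its deadline.
Profit order: H=84 I=80 E=76 G=74 J=67 A=47 D=44 B=23 F=15 C=11
Assign: H→slot 4, I→slot 8, E→slot 6, G→slot 7, J→slot 1, A→slot 2, D skipped, B→slot 5, F→slot 3, C skipped.
Slots: [1:J] [2:A] [3:F] [4:H] [5:B] [6:E] [7:G] [8:I]
Profit = 67 + 47 + 15 + 84 + 23 + 76 + 74 + 80 = 466

466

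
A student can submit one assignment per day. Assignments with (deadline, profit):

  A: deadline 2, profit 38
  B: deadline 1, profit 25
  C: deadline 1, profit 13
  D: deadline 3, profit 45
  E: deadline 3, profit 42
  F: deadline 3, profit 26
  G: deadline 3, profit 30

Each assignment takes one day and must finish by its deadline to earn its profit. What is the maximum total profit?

125

Take jobs in profit order; each goes to the latest open slot no later than its deadline.
By profit: D(d3,45), E(d3,42), A(d2,38), G(d3,30), F(d3,26), B(d1,25), C(d1,13)
D→slot 3; E→slot 2; A→slot 1; G skipped; F skipped; B skipped; C skipped.
Profit = 38 + 42 + 45 = 125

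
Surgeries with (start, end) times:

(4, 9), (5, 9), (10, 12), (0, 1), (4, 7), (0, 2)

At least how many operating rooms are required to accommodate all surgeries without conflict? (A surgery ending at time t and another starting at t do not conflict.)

3

starts: [0, 0, 4, 4, 5, 10]
ends:   [1, 2, 7, 9, 9, 12]
s0→1 s0→2 e1→1 e2→0 s4→1 s4→2 s5→3  — peak 3.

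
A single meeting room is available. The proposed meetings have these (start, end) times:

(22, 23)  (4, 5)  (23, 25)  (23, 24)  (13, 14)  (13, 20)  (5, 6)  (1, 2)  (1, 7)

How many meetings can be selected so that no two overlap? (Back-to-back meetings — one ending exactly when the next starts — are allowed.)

Sort by end time and greedily take each interval whose start is ≥ the last chosen end.
By end time: (1,2), (4,5), (5,6), (1,7), (13,14), (13,20), (22,23), (23,24), (23,25).
Pick (1,2); next start ≥ 2 → (4,5); next start ≥ 5 → (5,6); next start ≥ 6 → (13,14); next start ≥ 14 → (22,23); next start ≥ 23 → (23,24).
Selected 6 meetings.

6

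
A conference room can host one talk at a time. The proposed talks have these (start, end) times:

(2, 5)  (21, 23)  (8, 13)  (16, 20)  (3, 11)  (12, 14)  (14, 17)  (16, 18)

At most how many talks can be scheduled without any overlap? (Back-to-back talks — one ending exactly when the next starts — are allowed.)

Sorted by end: (2,5)  (3,11)  (8,13)  (12,14)  (14,17)  (16,18)  (16,20)  (21,23)
take (2,5); take (8,13); take (14,17); take (21,23).
Selected 4 talks.

4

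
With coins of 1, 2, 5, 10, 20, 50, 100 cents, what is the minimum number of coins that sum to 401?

5

401 = 4×100 + 1×1
Total coins = 4 + 1 = 5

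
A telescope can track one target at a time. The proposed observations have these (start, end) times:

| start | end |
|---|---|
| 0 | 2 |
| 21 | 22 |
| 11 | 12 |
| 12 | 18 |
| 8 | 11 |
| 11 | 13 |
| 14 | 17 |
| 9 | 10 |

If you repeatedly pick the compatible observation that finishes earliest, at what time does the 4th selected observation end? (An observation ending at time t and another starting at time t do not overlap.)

17

By end time: (0,2), (9,10), (8,11), (11,12), (11,13), (14,17), (12,18), (21,22).
Pick (0,2); next start ≥ 2 → (9,10); next start ≥ 10 → (11,12); next start ≥ 12 → (14,17); next start ≥ 17 → (21,22).
Selected: (0,2) (9,10) (11,12) (14,17) (21,22)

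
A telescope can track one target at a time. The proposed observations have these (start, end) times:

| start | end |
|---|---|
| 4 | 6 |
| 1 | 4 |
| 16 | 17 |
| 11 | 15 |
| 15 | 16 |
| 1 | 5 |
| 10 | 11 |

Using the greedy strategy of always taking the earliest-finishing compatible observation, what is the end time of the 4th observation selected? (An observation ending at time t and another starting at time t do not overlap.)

15

Order by finish time; keep every interval that doesn't clash with the previous kept one.
By end time: (1,4), (1,5), (4,6), (10,11), (11,15), (15,16), (16,17).
Pick (1,4); next start ≥ 4 → (4,6); next start ≥ 6 → (10,11); next start ≥ 11 → (11,15); next start ≥ 15 → (15,16); next start ≥ 16 → (16,17).
Selected: (1,4) (4,6) (10,11) (11,15) (15,16) (16,17)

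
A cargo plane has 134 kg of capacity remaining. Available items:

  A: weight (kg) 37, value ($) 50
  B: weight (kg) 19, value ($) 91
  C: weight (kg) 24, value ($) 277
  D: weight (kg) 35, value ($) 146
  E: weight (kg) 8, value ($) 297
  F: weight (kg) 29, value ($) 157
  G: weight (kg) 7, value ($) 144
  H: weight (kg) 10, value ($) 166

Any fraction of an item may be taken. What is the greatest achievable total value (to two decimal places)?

Greedy by value/weight ratio, highest first.
Ratios (sorted): E 37.12, G 20.57, H 16.60, C 11.54, F 5.41, B 4.79, D 4.17, A 1.35
take E (8 @ 297); take G (7 @ 144); take H (10 @ 166); take C (24 @ 277); take F (29 @ 157); take B (19 @ 91); take D (35 @ 146); take 2/37 of A → 2.70. Capacity used 134/134.
Total value = 1280.70

1280.70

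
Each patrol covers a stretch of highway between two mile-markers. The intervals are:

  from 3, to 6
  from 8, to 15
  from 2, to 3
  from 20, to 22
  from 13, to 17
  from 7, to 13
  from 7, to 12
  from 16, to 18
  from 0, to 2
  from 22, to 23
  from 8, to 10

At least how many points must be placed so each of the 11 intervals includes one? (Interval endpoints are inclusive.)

5

Sorted: [0,2] [2,3] [3,6] [8,10] [7,12] [7,13] [8,15] [13,17] [16,18] [20,22] [22,23]
{[0,2],[2,3]} hit by 2; {[3,6]} hit by 6; {[8,10],[7,12],[7,13],[8,15]} hit by 10; {[13,17],[16,18]} hit by 17; {[20,22],[22,23]} hit by 22.
Points: 2, 6, 10, 17, 22 (5 total).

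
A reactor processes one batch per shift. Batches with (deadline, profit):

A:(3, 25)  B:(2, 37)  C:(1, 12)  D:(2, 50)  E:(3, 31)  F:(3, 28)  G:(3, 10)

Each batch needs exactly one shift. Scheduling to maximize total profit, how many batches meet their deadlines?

Take jobs in profit order; each goes to the latest open slot no later than its deadline.
By profit: D(d2,50), B(d2,37), E(d3,31), F(d3,28), A(d3,25), C(d1,12), G(d3,10)
D→slot 2; B→slot 1; E→slot 3; F skipped; A skipped; C skipped; G skipped.
3 of 7 scheduled.

3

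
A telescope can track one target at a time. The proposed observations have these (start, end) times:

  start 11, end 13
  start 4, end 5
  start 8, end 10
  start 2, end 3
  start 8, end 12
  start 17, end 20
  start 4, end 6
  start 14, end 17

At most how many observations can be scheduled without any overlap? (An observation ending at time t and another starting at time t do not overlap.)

Sort by end time and greedily take each interval whose start is ≥ the last chosen end.
By end time: (2,3), (4,5), (4,6), (8,10), (8,12), (11,13), (14,17), (17,20).
Pick (2,3); next start ≥ 3 → (4,5); next start ≥ 5 → (8,10); next start ≥ 10 → (11,13); next start ≥ 13 → (14,17); next start ≥ 17 → (17,20).
Selected 6 observations.

6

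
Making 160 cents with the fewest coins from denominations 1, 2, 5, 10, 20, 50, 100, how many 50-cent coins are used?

1

Use the largest denomination that fits, subtract, and repeat.
160 = 1×100 + 1×50 + 1×10
Count of 50: 1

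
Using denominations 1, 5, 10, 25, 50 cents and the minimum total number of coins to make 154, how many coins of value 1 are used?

4

154 − 3×50→4 − 4×1→0
Count of 1: 4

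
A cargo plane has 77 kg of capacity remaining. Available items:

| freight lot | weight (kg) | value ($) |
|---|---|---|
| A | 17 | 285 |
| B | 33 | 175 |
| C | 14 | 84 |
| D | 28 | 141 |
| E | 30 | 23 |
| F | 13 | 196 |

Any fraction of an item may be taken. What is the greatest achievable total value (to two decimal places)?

740.00

Order: A (285/17=16.76) > F (196/13=15.08) > C (84/14=6.00) > B (175/33=5.30) > D (141/28=5.04) > E (23/30=0.77)
Fill: take A (17 @ 285) → take F (13 @ 196) → take C (14 @ 84) → take B (33 @ 175); 77/77 used.
Total value = 740.00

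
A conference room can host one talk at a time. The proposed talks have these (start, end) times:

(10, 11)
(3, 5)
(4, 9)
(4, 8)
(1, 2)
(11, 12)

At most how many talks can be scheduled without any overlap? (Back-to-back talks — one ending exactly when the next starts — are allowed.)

4

Greedy by earliest finish: after sorting by end time, pick each interval compatible with the last pick.
By end time: (1,2), (3,5), (4,8), (4,9), (10,11), (11,12).
Pick (1,2); next start ≥ 2 → (3,5); next start ≥ 5 → (10,11); next start ≥ 11 → (11,12).
Selected 4 talks.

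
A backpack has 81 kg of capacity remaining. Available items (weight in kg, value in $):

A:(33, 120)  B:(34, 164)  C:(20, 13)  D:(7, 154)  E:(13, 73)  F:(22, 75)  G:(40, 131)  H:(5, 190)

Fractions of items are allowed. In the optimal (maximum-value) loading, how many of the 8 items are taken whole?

Sort by value per unit weight and fill in that order.
Ratios (sorted): H 38.00, D 22.00, E 5.62, B 4.82, A 3.64, F 3.41, G 3.27, C 0.65
take H (5 @ 190); take D (7 @ 154); take E (13 @ 73); take B (34 @ 164); take 22/33 of A → 80.00. Capacity used 81/81.
4 item(s) taken whole; one partial (take 22/33 of A).

4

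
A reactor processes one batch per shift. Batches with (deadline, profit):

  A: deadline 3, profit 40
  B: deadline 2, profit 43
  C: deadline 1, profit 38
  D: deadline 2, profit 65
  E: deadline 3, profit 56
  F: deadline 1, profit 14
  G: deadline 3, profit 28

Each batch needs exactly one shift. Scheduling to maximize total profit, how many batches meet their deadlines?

Take jobs in profit order; each goes to the latest open slot no later than its deadline.
By profit: D(d2,65), E(d3,56), B(d2,43), A(d3,40), C(d1,38), G(d3,28), F(d1,14)
D→slot 2; E→slot 3; B→slot 1; A skipped; C skipped; G skipped; F skipped.
3 of 7 scheduled.

3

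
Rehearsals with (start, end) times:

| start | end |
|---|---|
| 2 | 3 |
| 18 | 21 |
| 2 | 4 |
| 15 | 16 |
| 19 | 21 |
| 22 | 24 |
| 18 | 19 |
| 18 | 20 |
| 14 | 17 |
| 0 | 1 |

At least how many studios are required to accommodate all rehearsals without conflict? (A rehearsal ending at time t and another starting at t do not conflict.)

The answer is the maximum number of intervals overlapping at any instant.
Events (time:±→running): 0:+→1 1:-→0 2:+→1 2:+→2 3:-→1 4:-→0 14:+→1 15:+→2 16:-→1 17:-→0 18:+→1 18:+→2 18:+→3 … peak 3.

3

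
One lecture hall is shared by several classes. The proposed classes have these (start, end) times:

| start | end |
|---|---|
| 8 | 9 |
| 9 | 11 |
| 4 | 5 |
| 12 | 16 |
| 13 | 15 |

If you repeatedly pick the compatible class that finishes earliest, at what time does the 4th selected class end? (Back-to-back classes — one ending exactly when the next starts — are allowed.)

15

Sorted by end: (4,5)  (8,9)  (9,11)  (13,15)  (12,16)
take (4,5); take (8,9); take (9,11); take (13,15).
Selected: (4,5) (8,9) (9,11) (13,15)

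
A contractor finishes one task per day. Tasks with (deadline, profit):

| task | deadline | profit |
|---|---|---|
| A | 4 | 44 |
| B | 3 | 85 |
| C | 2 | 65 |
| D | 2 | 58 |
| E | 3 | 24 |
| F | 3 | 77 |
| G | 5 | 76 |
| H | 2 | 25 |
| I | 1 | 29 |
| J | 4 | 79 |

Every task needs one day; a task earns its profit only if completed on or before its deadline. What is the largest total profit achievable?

382

Sort by profit descending; place each in the latest free slot ≤ its deadline.
Profit order: B=85 J=79 F=77 G=76 C=65 D=58 A=44 I=29 H=25 E=24
Assign: B→slot 3, J→slot 4, F→slot 2, G→slot 5, C→slot 1, D skipped, A skipped, I skipped, H skipped, E skipped.
Slots: [1:C] [2:F] [3:B] [4:J] [5:G]
Profit = 65 + 77 + 85 + 79 + 76 = 382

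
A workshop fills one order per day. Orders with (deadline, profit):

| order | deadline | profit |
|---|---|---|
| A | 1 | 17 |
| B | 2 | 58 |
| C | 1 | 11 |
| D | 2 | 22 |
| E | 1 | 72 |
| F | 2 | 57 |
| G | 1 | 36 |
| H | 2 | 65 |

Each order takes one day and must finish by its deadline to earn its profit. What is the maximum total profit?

Profit order: E=72 H=65 B=58 F=57 G=36 D=22 A=17 C=11
Assign: E→slot 1, H→slot 2, B skipped, F skipped, G skipped, D skipped, A skipped, C skipped.
Slots: [1:E] [2:H]
Profit = 72 + 65 = 137

137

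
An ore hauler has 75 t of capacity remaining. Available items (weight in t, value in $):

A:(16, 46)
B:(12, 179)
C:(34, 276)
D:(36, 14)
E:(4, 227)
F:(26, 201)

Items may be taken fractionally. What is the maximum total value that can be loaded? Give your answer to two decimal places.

Greedy by value/weight ratio, highest first.
Ratios (sorted): E 56.75, B 14.92, C 8.12, F 7.73, A 2.88, D 0.39
take E (4 @ 227); take B (12 @ 179); take C (34 @ 276); take 25/26 of F → 193.27. Capacity used 75/75.
Total value = 875.27

875.27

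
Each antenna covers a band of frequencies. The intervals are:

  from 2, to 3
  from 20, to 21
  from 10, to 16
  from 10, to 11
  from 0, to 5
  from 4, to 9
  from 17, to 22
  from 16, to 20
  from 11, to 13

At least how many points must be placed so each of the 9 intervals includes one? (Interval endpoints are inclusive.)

4

Process intervals by earliest right end; each time one isn't hit yet, stab at its right endpoint.
Sorted: [2,3] [0,5] [4,9] [10,11] [11,13] [10,16] [16,20] [20,21] [17,22]
{[2,3],[0,5]} hit by 3; {[4,9]} hit by 9; {[10,11],[11,13],[10,16]} hit by 11; {[16,20],[20,21],[17,22]} hit by 20.
Points: 3, 9, 11, 20 (4 total).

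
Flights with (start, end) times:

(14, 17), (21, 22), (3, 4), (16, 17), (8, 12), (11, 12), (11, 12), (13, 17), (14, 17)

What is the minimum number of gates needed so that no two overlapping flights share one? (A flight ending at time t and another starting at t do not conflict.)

4

Events (time:±→running): 3:+→1 4:-→0 8:+→1 11:+→2 11:+→3 12:-→2 12:-→1 12:-→0 13:+→1 14:+→2 14:+→3 16:+→4 … peak 4.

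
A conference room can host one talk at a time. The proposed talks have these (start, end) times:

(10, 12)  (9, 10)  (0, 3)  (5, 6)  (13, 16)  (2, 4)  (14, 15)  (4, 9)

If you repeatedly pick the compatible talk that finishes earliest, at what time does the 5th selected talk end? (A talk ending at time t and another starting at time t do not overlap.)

15

Sort by end time and greedily take each interval whose start is ≥ the last chosen end.
Sorted by end: (0,3)  (2,4)  (5,6)  (4,9)  (9,10)  (10,12)  (14,15)  (13,16)
take (0,3); skip (2,4); take (5,6); take (9,10); take (10,12); take (14,15).
Selected: (0,3) (5,6) (9,10) (10,12) (14,15)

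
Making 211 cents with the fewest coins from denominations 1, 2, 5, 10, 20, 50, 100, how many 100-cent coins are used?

2

211 − 2×100→11 − 1×10→1 − 1×1→0
Count of 100: 2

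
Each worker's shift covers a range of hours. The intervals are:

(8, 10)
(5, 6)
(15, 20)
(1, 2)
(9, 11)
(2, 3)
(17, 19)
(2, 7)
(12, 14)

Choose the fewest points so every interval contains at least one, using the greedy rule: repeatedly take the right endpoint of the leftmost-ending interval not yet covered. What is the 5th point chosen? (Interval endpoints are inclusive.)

Sorted: [1,2] [2,3] [5,6] [2,7] [8,10] [9,11] [12,14] [17,19] [15,20]
{[1,2],[2,3]} hit by 2; {[5,6],[2,7]} hit by 6; {[8,10],[9,11]} hit by 10; {[12,14]} hit by 14; {[17,19],[15,20]} hit by 19.
Points: 2, 6, 10, 14, 19 (5 total).

19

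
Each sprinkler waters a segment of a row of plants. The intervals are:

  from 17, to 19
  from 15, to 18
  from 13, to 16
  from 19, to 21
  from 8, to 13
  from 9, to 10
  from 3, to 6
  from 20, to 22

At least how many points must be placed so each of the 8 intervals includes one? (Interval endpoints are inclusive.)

Process intervals by earliest right end; each time one isn't hit yet, stab at its right endpoint.
Sorted: [3,6] [9,10] [8,13] [13,16] [15,18] [17,19] [19,21] [20,22]
{[3,6]} hit by 6; {[9,10],[8,13]} hit by 10; {[13,16],[15,18]} hit by 16; {[17,19],[19,21]} hit by 19; {[20,22]} hit by 22.
Points: 6, 10, 16, 19, 22 (5 total).

5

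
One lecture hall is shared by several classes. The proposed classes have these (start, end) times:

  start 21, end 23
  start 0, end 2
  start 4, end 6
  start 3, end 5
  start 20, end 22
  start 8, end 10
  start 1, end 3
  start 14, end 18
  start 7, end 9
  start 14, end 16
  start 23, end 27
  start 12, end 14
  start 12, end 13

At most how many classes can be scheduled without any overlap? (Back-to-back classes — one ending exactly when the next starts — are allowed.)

By end time: (0,2), (1,3), (3,5), (4,6), (7,9), (8,10), (12,13), (12,14), (14,16), (14,18), (20,22), (21,23), (23,27).
Pick (0,2); next start ≥ 2 → (3,5); next start ≥ 5 → (7,9); next start ≥ 9 → (12,13); next start ≥ 13 → (14,16); next start ≥ 16 → (20,22); next start ≥ 22 → (23,27).
Selected 7 classes.

7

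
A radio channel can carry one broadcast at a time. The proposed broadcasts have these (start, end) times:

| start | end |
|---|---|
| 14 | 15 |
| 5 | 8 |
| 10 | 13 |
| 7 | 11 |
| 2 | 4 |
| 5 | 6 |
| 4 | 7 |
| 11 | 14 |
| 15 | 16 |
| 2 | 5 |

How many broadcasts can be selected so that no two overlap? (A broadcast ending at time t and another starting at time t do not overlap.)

Order by finish time; keep every interval that doesn't clash with the previous kept one.
Sorted by end: (2,4)  (2,5)  (5,6)  (4,7)  (5,8)  (7,11)  (10,13)  (11,14)  (14,15)  (15,16)
take (2,4); skip (2,5); take (5,6); skip (5,8); take (7,11); take (11,14); take (14,15); take (15,16).
Selected 6 broadcasts.

6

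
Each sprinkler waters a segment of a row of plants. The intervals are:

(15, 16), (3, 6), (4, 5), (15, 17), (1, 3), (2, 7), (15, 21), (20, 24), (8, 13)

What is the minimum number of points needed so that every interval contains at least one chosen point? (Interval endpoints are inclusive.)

5

By right end: [1,3]  [4,5]  [3,6]  [2,7]  [8,13]  [15,16]  [15,17]  [15,21]  [20,24]
[1,3] uncovered → point at 3; [4,5] uncovered → point at 5; [8,13] uncovered → point at 13; [15,16] uncovered → point at 16; [20,24] uncovered → point at 24.
Points: 3, 5, 13, 16, 24 (5 total).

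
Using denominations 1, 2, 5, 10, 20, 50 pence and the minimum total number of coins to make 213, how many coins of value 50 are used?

213 = 4×50 + 1×10 + 1×2 + 1×1
Count of 50: 4

4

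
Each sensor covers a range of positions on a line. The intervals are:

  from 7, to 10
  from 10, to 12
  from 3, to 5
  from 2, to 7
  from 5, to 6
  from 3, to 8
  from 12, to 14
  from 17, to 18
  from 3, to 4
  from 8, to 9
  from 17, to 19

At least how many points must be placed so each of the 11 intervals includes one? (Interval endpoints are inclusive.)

By right end: [3,4]  [3,5]  [5,6]  [2,7]  [3,8]  [8,9]  [7,10]  [10,12]  [12,14]  [17,18]  [17,19]
[3,4] uncovered → point at 4; [5,6] uncovered → point at 6; [8,9] uncovered → point at 9; [10,12] uncovered → point at 12; [17,18] uncovered → point at 18.
Points: 4, 6, 9, 12, 18 (5 total).

5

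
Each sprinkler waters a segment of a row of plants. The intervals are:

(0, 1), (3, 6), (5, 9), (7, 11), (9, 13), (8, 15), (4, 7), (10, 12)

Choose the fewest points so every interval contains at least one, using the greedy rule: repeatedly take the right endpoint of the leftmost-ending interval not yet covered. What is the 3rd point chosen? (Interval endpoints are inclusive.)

11

Process intervals by earliest right end; each time one isn't hit yet, stab at its right endpoint.
Sorted: [0,1] [3,6] [4,7] [5,9] [7,11] [10,12] [9,13] [8,15]
{[0,1]} hit by 1; {[3,6],[4,7],[5,9]} hit by 6; {[7,11],[10,12],[9,13],[8,15]} hit by 11.
Points: 1, 6, 11 (3 total).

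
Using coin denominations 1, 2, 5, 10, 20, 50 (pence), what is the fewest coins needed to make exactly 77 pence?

4

Greedy: take as many of the largest coin as possible, then repeat with the remainder.
77 = 1×50 + 1×20 + 1×5 + 1×2
Total coins = 1 + 1 + 1 + 1 = 4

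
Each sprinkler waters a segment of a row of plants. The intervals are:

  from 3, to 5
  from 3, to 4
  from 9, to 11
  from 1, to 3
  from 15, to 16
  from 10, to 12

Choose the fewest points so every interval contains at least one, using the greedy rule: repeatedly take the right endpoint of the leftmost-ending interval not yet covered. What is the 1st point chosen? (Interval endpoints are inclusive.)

Sorted: [1,3] [3,4] [3,5] [9,11] [10,12] [15,16]
{[1,3],[3,4],[3,5]} hit by 3; {[9,11],[10,12]} hit by 11; {[15,16]} hit by 16.
Points: 3, 11, 16 (3 total).

3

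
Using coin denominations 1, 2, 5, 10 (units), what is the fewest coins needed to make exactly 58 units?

8

Greedy: take as many of the largest coin as possible, then repeat with the remainder.
58 − 5×10→8 − 1×5→3 − 1×2→1 − 1×1→0
Total coins = 5 + 1 + 1 + 1 = 8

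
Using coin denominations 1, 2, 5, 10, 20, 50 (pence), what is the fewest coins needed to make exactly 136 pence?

136 − 2×50→36 − 1×20→16 − 1×10→6 − 1×5→1 − 1×1→0
Total coins = 2 + 1 + 1 + 1 + 1 = 6

6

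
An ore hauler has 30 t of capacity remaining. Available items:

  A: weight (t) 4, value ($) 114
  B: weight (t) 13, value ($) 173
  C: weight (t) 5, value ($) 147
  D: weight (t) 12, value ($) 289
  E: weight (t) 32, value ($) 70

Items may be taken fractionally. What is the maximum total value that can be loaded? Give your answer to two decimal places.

669.77

Greedy by value/weight ratio, highest first.
Ratios (sorted): C 29.40, A 28.50, D 24.08, B 13.31, E 2.19
take C (5 @ 147); take A (4 @ 114); take D (12 @ 289); take 9/13 of B → 119.77. Capacity used 30/30.
Total value = 669.77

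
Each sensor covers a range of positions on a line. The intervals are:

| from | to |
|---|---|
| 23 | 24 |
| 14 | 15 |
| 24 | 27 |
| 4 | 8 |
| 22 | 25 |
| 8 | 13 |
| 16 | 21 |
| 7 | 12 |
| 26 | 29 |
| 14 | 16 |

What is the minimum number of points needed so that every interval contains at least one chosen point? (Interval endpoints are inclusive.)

Sorted: [4,8] [7,12] [8,13] [14,15] [14,16] [16,21] [23,24] [22,25] [24,27] [26,29]
{[4,8],[7,12],[8,13]} hit by 8; {[14,15],[14,16]} hit by 15; {[16,21]} hit by 21; {[23,24],[22,25],[24,27]} hit by 24; {[26,29]} hit by 29.
Points: 8, 15, 21, 24, 29 (5 total).

5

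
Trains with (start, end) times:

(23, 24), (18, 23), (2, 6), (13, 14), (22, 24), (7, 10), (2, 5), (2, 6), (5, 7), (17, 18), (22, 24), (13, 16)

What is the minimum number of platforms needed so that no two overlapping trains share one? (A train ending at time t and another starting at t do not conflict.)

The answer is the maximum number of intervals overlapping at any instant.
starts: [2, 2, 2, 5, 7, 13, 13, 17, 18, 22, 22, 23]
ends:   [5, 6, 6, 7, 10, 14, 16, 18, 23, 24, 24, 24]
s2→1 s2→2 s2→3  — peak 3.

3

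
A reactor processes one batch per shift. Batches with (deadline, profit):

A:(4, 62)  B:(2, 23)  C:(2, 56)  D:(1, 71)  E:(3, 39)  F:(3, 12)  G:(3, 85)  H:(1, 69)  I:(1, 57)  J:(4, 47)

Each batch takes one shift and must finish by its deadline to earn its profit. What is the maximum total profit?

274

Sort by profit descending; place each in the latest free slot ≤ its deadline.
Profit order: G=85 D=71 H=69 A=62 I=57 C=56 J=47 E=39 B=23 F=12
Assign: G→slot 3, D→slot 1, H skipped, A→slot 4, I skipped, C→slot 2, J skipped, E skipped, B skipped, F skipped.
Slots: [1:D] [2:C] [3:G] [4:A]
Profit = 71 + 56 + 85 + 62 = 274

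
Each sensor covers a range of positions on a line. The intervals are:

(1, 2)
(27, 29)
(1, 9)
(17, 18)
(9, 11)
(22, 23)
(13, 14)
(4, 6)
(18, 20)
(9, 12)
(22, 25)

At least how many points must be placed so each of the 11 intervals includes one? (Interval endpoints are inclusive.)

By right end: [1,2]  [4,6]  [1,9]  [9,11]  [9,12]  [13,14]  [17,18]  [18,20]  [22,23]  [22,25]  [27,29]
[1,2] uncovered → point at 2; [4,6] uncovered → point at 6; [9,11] uncovered → point at 11; [13,14] uncovered → point at 14; [17,18] uncovered → point at 18; [22,23] uncovered → point at 23; [27,29] uncovered → point at 29.
Points: 2, 6, 11, 14, 18, 23, 29 (7 total).

7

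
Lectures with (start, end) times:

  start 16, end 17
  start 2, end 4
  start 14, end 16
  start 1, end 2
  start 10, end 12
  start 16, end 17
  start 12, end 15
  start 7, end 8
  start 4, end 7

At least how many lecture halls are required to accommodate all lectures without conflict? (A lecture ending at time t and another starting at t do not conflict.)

2

The answer is the maximum number of intervals overlapping at any instant.
Events (time:±→running): 1:+→1 2:-→0 2:+→1 4:-→0 4:+→1 7:-→0 7:+→1 8:-→0 10:+→1 12:-→0 12:+→1 14:+→2 … peak 2.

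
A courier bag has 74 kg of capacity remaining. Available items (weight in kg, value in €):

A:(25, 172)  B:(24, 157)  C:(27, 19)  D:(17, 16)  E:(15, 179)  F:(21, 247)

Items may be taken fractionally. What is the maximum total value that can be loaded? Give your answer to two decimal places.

683.04

Order: E (179/15=11.93) > F (247/21=11.76) > A (172/25=6.88) > B (157/24=6.54) > D (16/17=0.94) > C (19/27=0.70)
Fill: take E (15 @ 179) → take F (21 @ 247) → take A (25 @ 172) → take 13/24 of B → 85.04; 74/74 used.
Total value = 683.04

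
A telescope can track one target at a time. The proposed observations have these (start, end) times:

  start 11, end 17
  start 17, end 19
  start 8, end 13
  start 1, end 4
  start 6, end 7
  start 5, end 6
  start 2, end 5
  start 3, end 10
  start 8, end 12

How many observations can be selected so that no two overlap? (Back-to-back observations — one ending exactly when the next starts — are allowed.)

5

Order by finish time; keep every interval that doesn't clash with the previous kept one.
Sorted by end: (1,4)  (2,5)  (5,6)  (6,7)  (3,10)  (8,12)  (8,13)  (11,17)  (17,19)
take (1,4); skip (2,5); take (5,6); take (6,7); take (8,12); take (17,19).
Selected 5 observations.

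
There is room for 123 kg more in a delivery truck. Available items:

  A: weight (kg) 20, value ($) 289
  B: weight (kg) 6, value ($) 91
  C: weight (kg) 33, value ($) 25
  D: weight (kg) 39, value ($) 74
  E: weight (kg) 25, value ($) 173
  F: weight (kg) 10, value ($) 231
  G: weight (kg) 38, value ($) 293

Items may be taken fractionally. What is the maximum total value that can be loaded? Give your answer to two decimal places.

1122.54

Order: F (231/10=23.10) > B (91/6=15.17) > A (289/20=14.45) > G (293/38=7.71) > E (173/25=6.92) > D (74/39=1.90) > C (25/33=0.76)
Fill: take F (10 @ 231) → take B (6 @ 91) → take A (20 @ 289) → take G (38 @ 293) → take E (25 @ 173) → take 24/39 of D → 45.54; 123/123 used.
Total value = 1122.54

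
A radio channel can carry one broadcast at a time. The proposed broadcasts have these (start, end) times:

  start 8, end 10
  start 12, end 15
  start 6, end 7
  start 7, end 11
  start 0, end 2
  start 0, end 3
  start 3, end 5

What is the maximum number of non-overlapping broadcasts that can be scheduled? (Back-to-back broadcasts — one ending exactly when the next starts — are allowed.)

5

By end time: (0,2), (0,3), (3,5), (6,7), (8,10), (7,11), (12,15).
Pick (0,2); next start ≥ 2 → (3,5); next start ≥ 5 → (6,7); next start ≥ 7 → (8,10); next start ≥ 10 → (12,15).
Selected 5 broadcasts.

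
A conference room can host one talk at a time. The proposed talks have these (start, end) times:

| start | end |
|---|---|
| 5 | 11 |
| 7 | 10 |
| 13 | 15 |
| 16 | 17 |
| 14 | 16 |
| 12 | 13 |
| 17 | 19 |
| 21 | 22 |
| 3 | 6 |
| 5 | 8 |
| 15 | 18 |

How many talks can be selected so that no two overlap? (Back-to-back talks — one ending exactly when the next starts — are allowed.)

7

Sort by end time and greedily take each interval whose start is ≥ the last chosen end.
By end time: (3,6), (5,8), (7,10), (5,11), (12,13), (13,15), (14,16), (16,17), (15,18), (17,19), (21,22).
Pick (3,6); next start ≥ 6 → (7,10); next start ≥ 10 → (12,13); next start ≥ 13 → (13,15); next start ≥ 15 → (16,17); next start ≥ 17 → (17,19); next start ≥ 19 → (21,22).
Selected 7 talks.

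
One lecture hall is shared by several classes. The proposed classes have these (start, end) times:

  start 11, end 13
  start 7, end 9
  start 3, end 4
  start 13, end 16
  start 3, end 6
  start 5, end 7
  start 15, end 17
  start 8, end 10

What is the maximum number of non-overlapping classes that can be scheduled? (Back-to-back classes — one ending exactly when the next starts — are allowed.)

5

Sorted by end: (3,4)  (3,6)  (5,7)  (7,9)  (8,10)  (11,13)  (13,16)  (15,17)
take (3,4); take (5,7); take (7,9); skip (8,10); take (11,13); take (13,16).
Selected 5 classes.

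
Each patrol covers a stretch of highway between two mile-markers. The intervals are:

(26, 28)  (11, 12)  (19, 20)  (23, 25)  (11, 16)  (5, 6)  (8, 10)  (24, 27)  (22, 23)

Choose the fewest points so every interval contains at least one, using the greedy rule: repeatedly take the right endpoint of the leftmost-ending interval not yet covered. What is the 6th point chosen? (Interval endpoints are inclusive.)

27

Sort by right endpoint; whenever an interval is uncovered, place a point at its right end.
By right end: [5,6]  [8,10]  [11,12]  [11,16]  [19,20]  [22,23]  [23,25]  [24,27]  [26,28]
[5,6] uncovered → point at 6; [8,10] uncovered → point at 10; [11,12] uncovered → point at 12; [19,20] uncovered → point at 20; [22,23] uncovered → point at 23; [24,27] uncovered → point at 27.
Points: 6, 10, 12, 20, 23, 27 (6 total).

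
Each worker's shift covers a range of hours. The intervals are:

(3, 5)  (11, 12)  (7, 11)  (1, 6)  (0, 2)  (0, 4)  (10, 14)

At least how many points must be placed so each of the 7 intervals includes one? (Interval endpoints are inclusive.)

By right end: [0,2]  [0,4]  [3,5]  [1,6]  [7,11]  [11,12]  [10,14]
[0,2] uncovered → point at 2; [3,5] uncovered → point at 5; [7,11] uncovered → point at 11.
Points: 2, 5, 11 (3 total).

3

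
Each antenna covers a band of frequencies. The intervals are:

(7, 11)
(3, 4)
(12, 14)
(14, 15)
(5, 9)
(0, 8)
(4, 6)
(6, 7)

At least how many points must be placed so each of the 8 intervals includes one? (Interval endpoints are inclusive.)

3

By right end: [3,4]  [4,6]  [6,7]  [0,8]  [5,9]  [7,11]  [12,14]  [14,15]
[3,4] uncovered → point at 4; [6,7] uncovered → point at 7; [12,14] uncovered → point at 14.
Points: 4, 7, 14 (3 total).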